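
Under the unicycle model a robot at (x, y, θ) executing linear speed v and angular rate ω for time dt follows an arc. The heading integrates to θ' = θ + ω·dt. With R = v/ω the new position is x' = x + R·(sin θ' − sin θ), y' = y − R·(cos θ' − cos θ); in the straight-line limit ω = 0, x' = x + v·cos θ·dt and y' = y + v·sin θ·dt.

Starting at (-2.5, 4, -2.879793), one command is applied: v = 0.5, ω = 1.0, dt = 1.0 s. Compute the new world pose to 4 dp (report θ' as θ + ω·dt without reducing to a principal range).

θ' = -2.8798 + 1.0·1.0 = -1.8798
R = v/ω = 0.5/1.0 = 0.5000
x' = -2.5 + 0.5000·(sin -1.8798 − sin -2.8798) = -2.8469
y' = 4 − 0.5000·(cos -1.8798 − cos -2.8798) = 3.6691

(-2.8469, 3.6691, -1.8798)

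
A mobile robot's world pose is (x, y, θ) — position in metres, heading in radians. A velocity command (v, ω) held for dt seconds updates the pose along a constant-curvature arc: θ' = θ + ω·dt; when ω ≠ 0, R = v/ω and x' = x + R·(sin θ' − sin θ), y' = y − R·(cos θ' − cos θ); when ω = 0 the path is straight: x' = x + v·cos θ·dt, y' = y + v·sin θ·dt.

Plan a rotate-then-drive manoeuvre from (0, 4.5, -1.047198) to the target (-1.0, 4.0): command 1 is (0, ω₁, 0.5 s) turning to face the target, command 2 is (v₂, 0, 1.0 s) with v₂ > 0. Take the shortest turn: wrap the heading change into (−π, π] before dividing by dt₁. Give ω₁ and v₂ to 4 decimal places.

heading to target = atan2(4−4.5, -1−0) = -2.6779
Δθ = wrap(-2.6779 − -1.0472) = -1.6307; ω₁ = Δθ/dt₁ = -3.2615
distance = √((-1−0)² + (4−4.5)²) = 1.1180; v₂ = distance/dt₂ = 1.1180

ω₁ = -3.2615, v₂ = 1.1180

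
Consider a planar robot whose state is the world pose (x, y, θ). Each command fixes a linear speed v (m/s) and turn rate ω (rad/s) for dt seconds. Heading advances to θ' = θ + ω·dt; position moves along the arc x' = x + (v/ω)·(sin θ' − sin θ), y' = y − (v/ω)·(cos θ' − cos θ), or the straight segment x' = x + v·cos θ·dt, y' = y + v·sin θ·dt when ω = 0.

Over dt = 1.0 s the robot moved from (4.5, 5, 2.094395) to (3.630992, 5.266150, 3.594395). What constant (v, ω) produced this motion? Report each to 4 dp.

Δθ = 3.594395 − 2.094395 = 1.500000
ω = Δθ/dt = 1.500000/1.0 = 1.5000
R = Δx/(sin θ' − sin θ) = 0.6667
v = R·ω = 0.6667·1.5000 = 1.0000

v = 1.0000, ω = 1.5000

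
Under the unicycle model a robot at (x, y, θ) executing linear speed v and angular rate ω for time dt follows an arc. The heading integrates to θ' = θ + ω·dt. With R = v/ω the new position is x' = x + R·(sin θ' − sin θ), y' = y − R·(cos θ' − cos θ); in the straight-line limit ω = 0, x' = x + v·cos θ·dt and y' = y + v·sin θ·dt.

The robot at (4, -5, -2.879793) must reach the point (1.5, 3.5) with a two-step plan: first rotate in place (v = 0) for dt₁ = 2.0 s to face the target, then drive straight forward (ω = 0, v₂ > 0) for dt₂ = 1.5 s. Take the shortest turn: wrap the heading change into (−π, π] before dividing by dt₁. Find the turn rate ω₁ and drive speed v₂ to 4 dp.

heading to target = atan2(3.5−-5, 1.5−4) = 1.8568
Δθ = wrap(1.8568 − -2.8798) = -1.5465; ω₁ = Δθ/dt₁ = -0.7733
distance = √((1.5−4)² + (3.5−-5)²) = 8.8600; v₂ = distance/dt₂ = 5.9067

ω₁ = -0.7733, v₂ = 5.9067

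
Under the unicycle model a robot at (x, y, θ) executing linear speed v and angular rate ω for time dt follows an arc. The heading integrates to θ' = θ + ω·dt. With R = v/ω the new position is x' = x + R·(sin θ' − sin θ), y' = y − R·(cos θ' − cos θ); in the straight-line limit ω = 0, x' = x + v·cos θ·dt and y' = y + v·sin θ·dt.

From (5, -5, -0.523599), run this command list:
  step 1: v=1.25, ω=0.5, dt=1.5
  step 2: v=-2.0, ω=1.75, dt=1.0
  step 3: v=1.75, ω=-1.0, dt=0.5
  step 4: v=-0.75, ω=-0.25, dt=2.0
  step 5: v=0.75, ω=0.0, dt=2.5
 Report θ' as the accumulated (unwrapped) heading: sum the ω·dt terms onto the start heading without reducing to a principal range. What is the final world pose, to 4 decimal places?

step 1: θ'=0.2264 (R=2.5000) → pose (6.8112, -5.2711, 0.2264)
step 2: θ'=1.9764 (R=-1.1429) → pose (6.0176, -6.8358, 1.9764)
step 3: θ'=1.4764 (R=-1.7500) → pose (5.8834, -5.9803, 1.4764)
step 4: θ'=0.9764 (R=3.0000) → pose (5.3822, -7.3776, 0.9764)
step 5: θ'=0.9764 (straight) → pose (6.4322, -5.8242, 0.9764)

(6.4322, -5.8242, 0.9764)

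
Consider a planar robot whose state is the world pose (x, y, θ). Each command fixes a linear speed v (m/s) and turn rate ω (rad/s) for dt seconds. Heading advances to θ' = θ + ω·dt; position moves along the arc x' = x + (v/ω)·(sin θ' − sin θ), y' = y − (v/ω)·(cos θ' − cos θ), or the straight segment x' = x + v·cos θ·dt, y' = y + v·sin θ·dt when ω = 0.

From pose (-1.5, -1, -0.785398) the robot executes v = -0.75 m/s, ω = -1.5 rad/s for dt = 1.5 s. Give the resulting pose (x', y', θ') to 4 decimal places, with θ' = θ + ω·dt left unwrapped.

(-1.1994, -0.1493, -3.0354)

θ' = -0.7854 + -1.5·1.5 = -3.0354
R = v/ω = -0.75/-1.5 = 0.5000
x' = -1.5 + 0.5000·(sin -3.0354 − sin -0.7854) = -1.1994
y' = -1 − 0.5000·(cos -3.0354 − cos -0.7854) = -0.1493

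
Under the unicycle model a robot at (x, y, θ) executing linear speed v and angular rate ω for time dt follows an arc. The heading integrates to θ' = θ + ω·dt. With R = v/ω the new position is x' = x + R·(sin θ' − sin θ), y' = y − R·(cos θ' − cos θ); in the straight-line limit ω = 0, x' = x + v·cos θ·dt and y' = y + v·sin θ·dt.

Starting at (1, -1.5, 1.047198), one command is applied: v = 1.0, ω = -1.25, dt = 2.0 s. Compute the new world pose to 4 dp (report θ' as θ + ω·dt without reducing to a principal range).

(2.4873, -1.8058, -1.4528)

θ' = 1.0472 + -1.25·2.0 = -1.4528
R = v/ω = 1.0/-1.25 = -0.8000
x' = 1 + -0.8000·(sin -1.4528 − sin 1.0472) = 2.4873
y' = -1.5 − -0.8000·(cos -1.4528 − cos 1.0472) = -1.8058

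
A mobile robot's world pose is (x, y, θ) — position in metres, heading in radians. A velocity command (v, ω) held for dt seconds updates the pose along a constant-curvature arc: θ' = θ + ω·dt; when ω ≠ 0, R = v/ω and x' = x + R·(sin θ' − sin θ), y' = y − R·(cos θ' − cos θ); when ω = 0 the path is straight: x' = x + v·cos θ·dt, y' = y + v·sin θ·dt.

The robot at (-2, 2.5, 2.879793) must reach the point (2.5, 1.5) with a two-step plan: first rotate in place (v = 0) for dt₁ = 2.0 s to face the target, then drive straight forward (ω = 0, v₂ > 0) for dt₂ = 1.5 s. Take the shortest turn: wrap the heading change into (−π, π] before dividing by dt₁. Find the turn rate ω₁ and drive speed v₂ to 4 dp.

heading to target = atan2(1.5−2.5, 2.5−-2) = -0.2187
Δθ = wrap(-0.2187 − 2.8798) = -3.0985; ω₁ = Δθ/dt₁ = -1.5492
distance = √((2.5−-2)² + (1.5−2.5)²) = 4.6098; v₂ = distance/dt₂ = 3.0732

ω₁ = -1.5492, v₂ = 3.0732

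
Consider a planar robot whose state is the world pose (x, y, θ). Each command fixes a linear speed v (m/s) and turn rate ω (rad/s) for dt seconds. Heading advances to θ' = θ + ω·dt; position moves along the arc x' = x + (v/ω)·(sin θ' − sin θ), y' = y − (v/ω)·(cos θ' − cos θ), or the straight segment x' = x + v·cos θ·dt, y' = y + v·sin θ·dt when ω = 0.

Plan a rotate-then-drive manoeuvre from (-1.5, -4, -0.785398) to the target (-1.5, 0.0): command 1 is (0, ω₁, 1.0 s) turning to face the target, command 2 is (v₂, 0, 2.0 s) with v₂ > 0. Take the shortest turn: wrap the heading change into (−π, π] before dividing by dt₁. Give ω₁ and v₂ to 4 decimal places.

heading to target = atan2(0−-4, -1.5−-1.5) = 1.5708
Δθ = wrap(1.5708 − -0.7854) = 2.3562; ω₁ = Δθ/dt₁ = 2.3562
distance = √((-1.5−-1.5)² + (0−-4)²) = 4.0000; v₂ = distance/dt₂ = 2.0000

ω₁ = 2.3562, v₂ = 2.0000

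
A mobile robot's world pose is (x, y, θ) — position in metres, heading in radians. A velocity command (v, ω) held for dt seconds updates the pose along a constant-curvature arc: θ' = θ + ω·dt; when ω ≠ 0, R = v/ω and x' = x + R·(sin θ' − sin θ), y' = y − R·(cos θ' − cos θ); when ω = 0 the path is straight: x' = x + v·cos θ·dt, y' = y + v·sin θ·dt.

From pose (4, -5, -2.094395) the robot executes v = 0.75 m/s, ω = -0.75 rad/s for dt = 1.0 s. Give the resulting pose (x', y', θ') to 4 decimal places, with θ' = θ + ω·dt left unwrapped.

θ' = -2.0944 + -0.75·1.0 = -2.8444
R = v/ω = 0.75/-0.75 = -1.0000
x' = 4 + -1.0000·(sin -2.8444 − sin -2.0944) = 3.4268
y' = -5 − -1.0000·(cos -2.8444 − cos -2.0944) = -5.4562

(3.4268, -5.4562, -2.8444)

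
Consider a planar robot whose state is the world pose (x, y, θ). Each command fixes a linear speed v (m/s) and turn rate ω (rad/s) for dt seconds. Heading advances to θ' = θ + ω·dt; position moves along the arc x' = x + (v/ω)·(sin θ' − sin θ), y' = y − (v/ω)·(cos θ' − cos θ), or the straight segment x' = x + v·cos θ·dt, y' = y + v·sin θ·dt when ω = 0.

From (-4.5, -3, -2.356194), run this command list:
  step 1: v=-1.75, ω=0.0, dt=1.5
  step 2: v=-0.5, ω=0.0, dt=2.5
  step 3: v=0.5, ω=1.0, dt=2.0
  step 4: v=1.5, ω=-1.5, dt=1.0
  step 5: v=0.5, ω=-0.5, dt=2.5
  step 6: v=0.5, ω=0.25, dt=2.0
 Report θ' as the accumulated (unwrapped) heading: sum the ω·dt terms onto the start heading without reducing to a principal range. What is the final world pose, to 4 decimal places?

(-2.8437, -3.2973, -2.6062)

step 1: θ'=-2.3562 (straight) → pose (-2.6438, -1.1438, -2.3562)
step 2: θ'=-2.3562 (straight) → pose (-1.7600, -0.2600, -2.3562)
step 3: θ'=-0.3562 (R=0.5000) → pose (-1.5808, -1.0821, -0.3562)
step 4: θ'=-1.8562 (R=-1.0000) → pose (-0.9699, -2.3009, -1.8562)
step 5: θ'=-3.1062 (R=-1.0000) → pose (-1.8941, -3.0187, -3.1062)
step 6: θ'=-2.6062 (R=2.0000) → pose (-2.8437, -3.2973, -2.6062)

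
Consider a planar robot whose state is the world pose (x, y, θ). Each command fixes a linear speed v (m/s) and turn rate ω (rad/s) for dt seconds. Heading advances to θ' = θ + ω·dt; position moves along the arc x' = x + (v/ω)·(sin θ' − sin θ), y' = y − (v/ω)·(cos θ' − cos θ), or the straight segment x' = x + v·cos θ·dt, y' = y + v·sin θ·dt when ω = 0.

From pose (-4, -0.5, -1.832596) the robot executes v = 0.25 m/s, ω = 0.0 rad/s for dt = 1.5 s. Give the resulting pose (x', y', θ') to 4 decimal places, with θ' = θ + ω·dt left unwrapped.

θ' = -1.8326 + 0.0·1.5 = -1.8326
ω = 0 → straight: x' = -4 + 0.25·cos(-1.8326)·1.5 = -4.0971
y' = -0.5 + 0.25·sin(-1.8326)·1.5 = -0.8622

(-4.0971, -0.8622, -1.8326)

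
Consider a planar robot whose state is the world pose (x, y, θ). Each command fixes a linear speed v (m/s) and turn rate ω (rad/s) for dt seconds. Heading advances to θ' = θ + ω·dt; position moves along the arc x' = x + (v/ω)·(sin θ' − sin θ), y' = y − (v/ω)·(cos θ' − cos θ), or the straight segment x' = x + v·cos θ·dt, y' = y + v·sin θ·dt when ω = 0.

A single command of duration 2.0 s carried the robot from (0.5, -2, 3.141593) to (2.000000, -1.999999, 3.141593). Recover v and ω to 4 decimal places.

Δθ = 3.141593 − 3.141593 = 0.000000
ω = Δθ/dt = 0.000000/2.0 = 0.0000
ω = 0 → v = (Δx·cos θ + Δy·sin θ)/dt = -0.7500

v = -0.7500, ω = 0.0000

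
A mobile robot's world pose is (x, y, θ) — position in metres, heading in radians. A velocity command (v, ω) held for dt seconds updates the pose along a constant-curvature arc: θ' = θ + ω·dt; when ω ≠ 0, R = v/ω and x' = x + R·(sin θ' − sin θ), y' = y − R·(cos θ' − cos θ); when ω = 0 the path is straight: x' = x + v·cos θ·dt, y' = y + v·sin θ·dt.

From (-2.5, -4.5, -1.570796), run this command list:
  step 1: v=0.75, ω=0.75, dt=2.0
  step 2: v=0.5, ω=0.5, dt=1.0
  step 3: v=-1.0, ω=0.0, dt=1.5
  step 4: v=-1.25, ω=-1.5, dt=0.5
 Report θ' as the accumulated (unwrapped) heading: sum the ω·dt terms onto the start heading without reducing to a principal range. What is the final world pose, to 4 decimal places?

step 1: θ'=-0.0708 (R=1.0000) → pose (-1.5707, -5.4975, -0.0708)
step 2: θ'=0.4292 (R=1.0000) → pose (-1.0839, -5.4093, 0.4292)
step 3: θ'=0.4292 (straight) → pose (-2.4478, -6.0335, 0.4292)
step 4: θ'=-0.3208 (R=0.8333) → pose (-3.0574, -6.0666, -0.3208)

(-3.0574, -6.0666, -0.3208)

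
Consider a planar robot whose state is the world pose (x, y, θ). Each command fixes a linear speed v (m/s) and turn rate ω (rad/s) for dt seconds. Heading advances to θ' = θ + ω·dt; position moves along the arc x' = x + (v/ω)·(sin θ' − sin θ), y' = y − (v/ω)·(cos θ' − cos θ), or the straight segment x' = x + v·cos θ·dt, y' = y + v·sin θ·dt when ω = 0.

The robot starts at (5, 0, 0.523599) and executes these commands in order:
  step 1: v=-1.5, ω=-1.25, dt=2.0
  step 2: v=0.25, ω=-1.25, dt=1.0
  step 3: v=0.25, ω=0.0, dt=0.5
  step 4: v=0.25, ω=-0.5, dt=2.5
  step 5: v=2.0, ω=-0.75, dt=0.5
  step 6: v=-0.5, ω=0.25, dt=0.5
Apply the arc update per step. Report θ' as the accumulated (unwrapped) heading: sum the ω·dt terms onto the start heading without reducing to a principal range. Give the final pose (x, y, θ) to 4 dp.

(2.4610, 2.5281, -4.7264)

step 1: θ'=-1.9764 (R=1.2000) → pose (3.2974, 1.5127, -1.9764)
step 2: θ'=-3.2264 (R=-0.2000) → pose (3.0966, 1.3924, -3.2264)
step 3: θ'=-3.2264 (straight) → pose (2.9721, 1.4029, -3.2264)
step 4: θ'=-4.4764 (R=-0.5000) → pose (2.5283, 1.7842, -4.4764)
step 5: θ'=-4.8514 (R=-2.6667) → pose (2.4801, 2.7772, -4.8514)
step 6: θ'=-4.7264 (R=-2.0000) → pose (2.4610, 2.5281, -4.7264)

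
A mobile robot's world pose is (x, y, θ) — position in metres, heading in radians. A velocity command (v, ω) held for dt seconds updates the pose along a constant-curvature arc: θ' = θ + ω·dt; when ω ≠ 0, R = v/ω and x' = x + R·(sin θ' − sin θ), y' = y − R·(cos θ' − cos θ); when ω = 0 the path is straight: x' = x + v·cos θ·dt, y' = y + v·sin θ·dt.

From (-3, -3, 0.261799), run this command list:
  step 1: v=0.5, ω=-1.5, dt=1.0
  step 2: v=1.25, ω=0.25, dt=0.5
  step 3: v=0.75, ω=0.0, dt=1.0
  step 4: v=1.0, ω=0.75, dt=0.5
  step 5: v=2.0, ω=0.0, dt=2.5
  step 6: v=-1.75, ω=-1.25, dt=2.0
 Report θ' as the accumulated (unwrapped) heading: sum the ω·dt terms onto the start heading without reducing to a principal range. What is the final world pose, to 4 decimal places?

step 1: θ'=-1.2382 (R=-0.3333) → pose (-2.5987, -3.2131, -1.2382)
step 2: θ'=-1.1132 (R=5.0000) → pose (-2.3583, -3.7896, -1.1132)
step 3: θ'=-1.1132 (straight) → pose (-2.0269, -4.4625, -1.1132)
step 4: θ'=-0.7382 (R=1.3333) → pose (-1.7280, -4.8596, -0.7382)
step 5: θ'=-0.7382 (straight) → pose (1.9704, -8.2244, -0.7382)
step 6: θ'=-3.2382 (R=1.4000) → pose (3.0476, -5.7954, -3.2382)

(3.0476, -5.7954, -3.2382)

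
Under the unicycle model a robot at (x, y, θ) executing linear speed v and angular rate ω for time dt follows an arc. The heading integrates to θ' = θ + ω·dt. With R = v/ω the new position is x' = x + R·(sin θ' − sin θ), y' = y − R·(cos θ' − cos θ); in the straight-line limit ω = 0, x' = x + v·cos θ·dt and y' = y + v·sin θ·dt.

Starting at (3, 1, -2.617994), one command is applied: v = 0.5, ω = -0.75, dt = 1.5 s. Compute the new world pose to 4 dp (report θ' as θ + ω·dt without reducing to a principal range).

(2.2895, 1.0277, -3.7430)

θ' = -2.6180 + -0.75·1.5 = -3.7430
R = v/ω = 0.5/-0.75 = -0.6667
x' = 3 + -0.6667·(sin -3.7430 − sin -2.6180) = 2.2895
y' = 1 − -0.6667·(cos -3.7430 − cos -2.6180) = 1.0277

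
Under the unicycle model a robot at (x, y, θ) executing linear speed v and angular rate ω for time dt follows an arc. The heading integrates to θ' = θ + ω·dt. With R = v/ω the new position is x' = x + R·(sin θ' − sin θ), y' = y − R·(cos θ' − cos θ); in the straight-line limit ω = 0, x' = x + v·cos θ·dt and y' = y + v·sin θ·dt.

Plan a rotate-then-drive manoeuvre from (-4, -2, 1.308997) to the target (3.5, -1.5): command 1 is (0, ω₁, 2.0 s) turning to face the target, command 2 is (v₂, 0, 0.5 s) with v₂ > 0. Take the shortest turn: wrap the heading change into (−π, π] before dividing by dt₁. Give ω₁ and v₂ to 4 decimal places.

ω₁ = -0.6212, v₂ = 15.0333

heading to target = atan2(-1.5−-2, 3.5−-4) = 0.0666
Δθ = wrap(0.0666 − 1.3090) = -1.2424; ω₁ = Δθ/dt₁ = -0.6212
distance = √((3.5−-4)² + (-1.5−-2)²) = 7.5166; v₂ = distance/dt₂ = 15.0333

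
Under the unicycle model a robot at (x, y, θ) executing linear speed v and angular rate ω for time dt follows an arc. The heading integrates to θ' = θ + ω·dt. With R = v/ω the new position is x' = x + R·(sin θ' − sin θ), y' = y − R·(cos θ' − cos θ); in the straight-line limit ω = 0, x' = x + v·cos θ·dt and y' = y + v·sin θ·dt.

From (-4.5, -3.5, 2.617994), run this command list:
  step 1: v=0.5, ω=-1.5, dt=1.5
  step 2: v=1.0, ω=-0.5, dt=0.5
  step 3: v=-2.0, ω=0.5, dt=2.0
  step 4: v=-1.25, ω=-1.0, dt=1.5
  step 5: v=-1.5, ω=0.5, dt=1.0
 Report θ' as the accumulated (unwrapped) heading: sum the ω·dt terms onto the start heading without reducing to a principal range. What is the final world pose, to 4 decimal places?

(-10.1567, -5.4202, 0.1180)

step 1: θ'=0.3680 (R=-0.3333) → pose (-4.4532, -2.9003, 0.3680)
step 2: θ'=0.1180 (R=-2.0000) → pose (-3.9692, -2.7803, 0.1180)
step 3: θ'=1.1180 (R=-4.0000) → pose (-7.0952, -5.0026, 1.1180)
step 4: θ'=-0.3820 (R=1.2500) → pose (-8.6852, -5.6156, -0.3820)
step 5: θ'=0.1180 (R=-3.0000) → pose (-10.1567, -5.4202, 0.1180)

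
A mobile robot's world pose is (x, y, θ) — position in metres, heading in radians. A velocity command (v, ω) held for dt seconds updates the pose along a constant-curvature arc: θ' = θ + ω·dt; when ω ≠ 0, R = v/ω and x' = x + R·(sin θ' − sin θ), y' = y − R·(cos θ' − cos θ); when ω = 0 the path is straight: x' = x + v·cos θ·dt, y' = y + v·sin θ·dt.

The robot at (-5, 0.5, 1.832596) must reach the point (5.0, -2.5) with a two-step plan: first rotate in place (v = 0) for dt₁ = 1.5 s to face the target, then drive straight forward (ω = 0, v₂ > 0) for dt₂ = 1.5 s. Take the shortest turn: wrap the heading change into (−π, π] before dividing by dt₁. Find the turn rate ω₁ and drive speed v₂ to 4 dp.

ω₁ = -1.4160, v₂ = 6.9602

heading to target = atan2(-2.5−0.5, 5−-5) = -0.2915
Δθ = wrap(-0.2915 − 1.8326) = -2.1241; ω₁ = Δθ/dt₁ = -1.4160
distance = √((5−-5)² + (-2.5−0.5)²) = 10.4403; v₂ = distance/dt₂ = 6.9602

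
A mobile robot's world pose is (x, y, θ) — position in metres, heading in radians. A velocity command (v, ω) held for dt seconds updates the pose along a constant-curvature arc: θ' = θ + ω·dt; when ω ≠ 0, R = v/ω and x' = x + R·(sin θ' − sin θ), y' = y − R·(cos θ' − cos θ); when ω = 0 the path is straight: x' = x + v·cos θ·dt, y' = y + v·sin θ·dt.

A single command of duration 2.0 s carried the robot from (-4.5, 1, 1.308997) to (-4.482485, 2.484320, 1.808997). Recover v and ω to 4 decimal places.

v = 0.7500, ω = 0.2500

Δθ = 1.808997 − 1.308997 = 0.500000
ω = Δθ/dt = 0.500000/2.0 = 0.2500
R = −Δy/(cos θ' − cos θ) = 3.0000
v = R·ω = 3.0000·0.2500 = 0.7500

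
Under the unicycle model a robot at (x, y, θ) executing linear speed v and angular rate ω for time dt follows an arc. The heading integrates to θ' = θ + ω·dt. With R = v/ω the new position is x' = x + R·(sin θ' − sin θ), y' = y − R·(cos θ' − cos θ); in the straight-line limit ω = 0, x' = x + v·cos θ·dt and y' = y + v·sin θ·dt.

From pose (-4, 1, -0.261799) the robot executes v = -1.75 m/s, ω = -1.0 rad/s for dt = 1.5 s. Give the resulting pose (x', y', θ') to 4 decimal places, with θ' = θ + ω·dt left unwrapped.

θ' = -0.2618 + -1.0·1.5 = -1.7618
R = v/ω = -1.75/-1.0 = 1.7500
x' = -4 + 1.7500·(sin -1.7618 − sin -0.2618) = -5.2652
y' = 1 − 1.7500·(cos -1.7618 − cos -0.2618) = 3.0226

(-5.2652, 3.0226, -1.7618)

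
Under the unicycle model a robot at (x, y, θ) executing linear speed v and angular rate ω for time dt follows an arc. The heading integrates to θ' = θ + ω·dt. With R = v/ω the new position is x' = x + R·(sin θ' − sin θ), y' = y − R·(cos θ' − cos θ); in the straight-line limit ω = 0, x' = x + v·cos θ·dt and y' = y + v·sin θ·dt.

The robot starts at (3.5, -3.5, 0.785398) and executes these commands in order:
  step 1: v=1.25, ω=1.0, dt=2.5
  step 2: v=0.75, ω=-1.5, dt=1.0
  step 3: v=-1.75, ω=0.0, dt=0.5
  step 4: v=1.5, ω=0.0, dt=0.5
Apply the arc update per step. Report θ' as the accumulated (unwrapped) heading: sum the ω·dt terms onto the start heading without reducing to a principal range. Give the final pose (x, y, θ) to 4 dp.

(1.9034, -1.1128, 1.7854)

step 1: θ'=3.2854 (R=1.2500) → pose (2.4370, -1.3790, 3.2854)
step 2: θ'=1.7854 (R=-0.5000) → pose (1.8768, -0.9907, 1.7854)
step 3: θ'=1.7854 (straight) → pose (2.0631, -1.8456, 1.7854)
step 4: θ'=1.7854 (straight) → pose (1.9034, -1.1128, 1.7854)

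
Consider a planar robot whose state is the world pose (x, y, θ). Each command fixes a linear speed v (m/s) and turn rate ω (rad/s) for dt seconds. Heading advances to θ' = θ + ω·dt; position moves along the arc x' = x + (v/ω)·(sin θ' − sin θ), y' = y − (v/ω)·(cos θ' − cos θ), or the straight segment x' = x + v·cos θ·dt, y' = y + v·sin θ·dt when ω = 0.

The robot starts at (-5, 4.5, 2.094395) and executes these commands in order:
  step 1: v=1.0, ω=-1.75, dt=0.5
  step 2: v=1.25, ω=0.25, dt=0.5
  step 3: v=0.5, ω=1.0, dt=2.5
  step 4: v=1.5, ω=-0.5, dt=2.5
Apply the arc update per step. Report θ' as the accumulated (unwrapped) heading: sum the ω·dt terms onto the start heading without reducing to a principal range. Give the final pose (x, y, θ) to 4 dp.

step 1: θ'=1.2194 (R=-0.5714) → pose (-5.0416, 4.9824, 1.2194)
step 2: θ'=1.3444 (R=5.0000) → pose (-4.8637, 5.5811, 1.3444)
step 3: θ'=3.8444 (R=0.5000) → pose (-5.6741, 6.0749, 3.8444)
step 4: θ'=2.5944 (R=-3.0000) → pose (-9.1741, 5.8020, 2.5944)

(-9.1741, 5.8020, 2.5944)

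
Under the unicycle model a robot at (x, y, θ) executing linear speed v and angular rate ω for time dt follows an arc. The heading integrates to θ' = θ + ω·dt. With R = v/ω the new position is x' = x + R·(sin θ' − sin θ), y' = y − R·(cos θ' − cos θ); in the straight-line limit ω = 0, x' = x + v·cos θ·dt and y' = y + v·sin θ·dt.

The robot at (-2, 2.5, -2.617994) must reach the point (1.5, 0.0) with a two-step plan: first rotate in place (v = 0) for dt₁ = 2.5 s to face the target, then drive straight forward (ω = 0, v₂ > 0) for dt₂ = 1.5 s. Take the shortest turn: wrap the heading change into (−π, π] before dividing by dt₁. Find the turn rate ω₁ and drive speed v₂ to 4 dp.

ω₁ = 0.7991, v₂ = 2.8674

heading to target = atan2(0−2.5, 1.5−-2) = -0.6202
Δθ = wrap(-0.6202 − -2.6180) = 1.9977; ω₁ = Δθ/dt₁ = 0.7991
distance = √((1.5−-2)² + (0−2.5)²) = 4.3012; v₂ = distance/dt₂ = 2.8674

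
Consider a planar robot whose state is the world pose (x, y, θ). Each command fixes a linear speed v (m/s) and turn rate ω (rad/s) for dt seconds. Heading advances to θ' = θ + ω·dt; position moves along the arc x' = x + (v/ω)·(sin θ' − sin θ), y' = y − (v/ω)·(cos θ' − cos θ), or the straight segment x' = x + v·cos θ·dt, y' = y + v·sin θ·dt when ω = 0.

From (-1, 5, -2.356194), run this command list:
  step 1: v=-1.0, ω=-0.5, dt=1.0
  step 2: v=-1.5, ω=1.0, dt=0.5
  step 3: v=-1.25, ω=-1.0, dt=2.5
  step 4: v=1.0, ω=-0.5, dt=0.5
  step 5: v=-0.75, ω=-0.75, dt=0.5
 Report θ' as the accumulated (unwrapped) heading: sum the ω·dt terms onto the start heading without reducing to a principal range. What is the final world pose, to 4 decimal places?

(2.5382, 4.9897, -5.4812)

step 1: θ'=-2.8562 (R=2.0000) → pose (-0.1489, 5.5049, -2.8562)
step 2: θ'=-2.3562 (R=-1.5000) → pose (0.4895, 5.8836, -2.3562)
step 3: θ'=-4.8562 (R=1.2500) → pose (2.6105, 4.8205, -4.8562)
step 4: θ'=-5.1062 (R=-2.0000) → pose (2.7429, 5.3013, -5.1062)
step 5: θ'=-5.4812 (R=1.0000) → pose (2.5382, 4.9897, -5.4812)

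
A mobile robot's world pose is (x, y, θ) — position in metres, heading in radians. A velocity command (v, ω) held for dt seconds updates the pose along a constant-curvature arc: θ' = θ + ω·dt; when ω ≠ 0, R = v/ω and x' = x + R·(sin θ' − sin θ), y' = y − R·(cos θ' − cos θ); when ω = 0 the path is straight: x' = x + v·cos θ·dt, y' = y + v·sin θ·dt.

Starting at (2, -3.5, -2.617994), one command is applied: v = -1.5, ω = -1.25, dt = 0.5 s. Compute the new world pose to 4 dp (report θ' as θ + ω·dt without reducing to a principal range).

(2.7215, -3.3454, -3.2430)

θ' = -2.6180 + -1.25·0.5 = -3.2430
R = v/ω = -1.5/-1.25 = 1.2000
x' = 2 + 1.2000·(sin -3.2430 − sin -2.6180) = 2.7215
y' = -3.5 − 1.2000·(cos -3.2430 − cos -2.6180) = -3.3454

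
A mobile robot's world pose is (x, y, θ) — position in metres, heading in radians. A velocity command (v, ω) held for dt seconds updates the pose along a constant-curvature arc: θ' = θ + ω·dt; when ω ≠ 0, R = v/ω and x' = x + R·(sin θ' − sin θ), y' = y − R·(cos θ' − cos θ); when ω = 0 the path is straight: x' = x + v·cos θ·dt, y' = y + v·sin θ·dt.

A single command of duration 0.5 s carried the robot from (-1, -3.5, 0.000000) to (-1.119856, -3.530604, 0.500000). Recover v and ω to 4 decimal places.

Δθ = 0.500000 − 0.000000 = 0.500000
ω = Δθ/dt = 0.500000/0.5 = 1.0000
R = Δx/(sin θ' − sin θ) = -0.2500
v = R·ω = -0.2500·1.0000 = -0.2500

v = -0.2500, ω = 1.0000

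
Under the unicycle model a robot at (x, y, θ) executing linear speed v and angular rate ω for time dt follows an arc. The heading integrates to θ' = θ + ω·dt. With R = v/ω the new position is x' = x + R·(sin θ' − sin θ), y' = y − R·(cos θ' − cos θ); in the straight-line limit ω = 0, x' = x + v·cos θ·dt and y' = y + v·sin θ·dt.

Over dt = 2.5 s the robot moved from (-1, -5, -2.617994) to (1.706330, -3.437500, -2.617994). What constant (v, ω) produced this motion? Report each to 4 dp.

v = -1.2500, ω = 0.0000

Δθ = -2.617994 − -2.617994 = 0.000000
ω = Δθ/dt = 0.000000/2.5 = 0.0000
ω = 0 → v = (Δx·cos θ + Δy·sin θ)/dt = -1.2500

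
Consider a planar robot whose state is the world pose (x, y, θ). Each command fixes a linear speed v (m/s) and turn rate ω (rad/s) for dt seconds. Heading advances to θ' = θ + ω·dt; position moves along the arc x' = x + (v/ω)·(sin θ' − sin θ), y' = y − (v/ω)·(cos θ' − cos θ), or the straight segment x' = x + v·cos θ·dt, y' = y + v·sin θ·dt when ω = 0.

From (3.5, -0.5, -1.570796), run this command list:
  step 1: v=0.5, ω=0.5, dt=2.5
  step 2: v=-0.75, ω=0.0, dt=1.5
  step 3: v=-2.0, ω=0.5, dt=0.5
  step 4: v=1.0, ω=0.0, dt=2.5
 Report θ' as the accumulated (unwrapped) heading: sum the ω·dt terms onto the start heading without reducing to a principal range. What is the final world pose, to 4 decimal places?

step 1: θ'=-0.3208 (R=1.0000) → pose (4.1847, -1.4490, -0.3208)
step 2: θ'=-0.3208 (straight) → pose (3.1171, -1.0942, -0.3208)
step 3: θ'=-0.0708 (R=-4.0000) → pose (2.1387, -0.9002, -0.0708)
step 4: θ'=-0.0708 (straight) → pose (4.6325, -1.0770, -0.0708)

(4.6325, -1.0770, -0.0708)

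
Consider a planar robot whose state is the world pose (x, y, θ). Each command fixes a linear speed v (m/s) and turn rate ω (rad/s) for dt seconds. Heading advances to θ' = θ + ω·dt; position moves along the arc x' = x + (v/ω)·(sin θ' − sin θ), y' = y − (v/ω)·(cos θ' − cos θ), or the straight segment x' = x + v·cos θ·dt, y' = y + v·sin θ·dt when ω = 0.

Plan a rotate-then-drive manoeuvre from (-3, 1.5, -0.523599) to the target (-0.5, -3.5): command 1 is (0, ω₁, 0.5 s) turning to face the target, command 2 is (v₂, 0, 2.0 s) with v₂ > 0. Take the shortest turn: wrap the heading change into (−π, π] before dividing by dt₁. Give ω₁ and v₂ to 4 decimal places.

heading to target = atan2(-3.5−1.5, -0.5−-3) = -1.1071
Δθ = wrap(-1.1071 − -0.5236) = -0.5835; ω₁ = Δθ/dt₁ = -1.1671
distance = √((-0.5−-3)² + (-3.5−1.5)²) = 5.5902; v₂ = distance/dt₂ = 2.7951

ω₁ = -1.1671, v₂ = 2.7951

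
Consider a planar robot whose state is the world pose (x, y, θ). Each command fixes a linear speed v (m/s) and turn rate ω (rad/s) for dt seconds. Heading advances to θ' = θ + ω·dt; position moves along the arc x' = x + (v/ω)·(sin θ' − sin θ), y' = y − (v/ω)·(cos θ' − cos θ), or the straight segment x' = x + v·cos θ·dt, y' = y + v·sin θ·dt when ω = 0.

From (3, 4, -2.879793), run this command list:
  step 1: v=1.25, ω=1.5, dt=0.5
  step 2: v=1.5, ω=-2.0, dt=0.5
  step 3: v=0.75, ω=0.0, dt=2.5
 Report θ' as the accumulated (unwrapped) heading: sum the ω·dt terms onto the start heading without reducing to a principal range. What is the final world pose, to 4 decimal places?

step 1: θ'=-2.1298 (R=0.8333) → pose (2.5092, 3.6370, -2.1298)
step 2: θ'=-3.1298 (R=-0.7500) → pose (1.8822, 3.2848, -3.1298)
step 3: θ'=-3.1298 (straight) → pose (0.0073, 3.2627, -3.1298)

(0.0073, 3.2627, -3.1298)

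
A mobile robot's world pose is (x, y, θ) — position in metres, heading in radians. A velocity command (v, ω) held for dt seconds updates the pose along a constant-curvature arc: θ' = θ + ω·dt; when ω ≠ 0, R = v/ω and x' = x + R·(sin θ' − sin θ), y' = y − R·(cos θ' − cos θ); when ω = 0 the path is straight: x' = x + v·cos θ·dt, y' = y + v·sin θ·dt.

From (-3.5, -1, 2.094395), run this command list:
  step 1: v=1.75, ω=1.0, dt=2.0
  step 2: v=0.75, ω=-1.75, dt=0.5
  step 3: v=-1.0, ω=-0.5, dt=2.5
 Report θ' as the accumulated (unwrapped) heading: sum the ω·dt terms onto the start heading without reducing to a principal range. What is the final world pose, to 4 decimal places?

(-4.7592, -2.2577, 1.9694)

step 1: θ'=4.0944 (R=1.7500) → pose (-6.4419, -0.8610, 4.0944)
step 2: θ'=3.2194 (R=-0.4286) → pose (-6.7579, -1.0400, 3.2194)
step 3: θ'=1.9694 (R=2.0000) → pose (-4.7592, -2.2577, 1.9694)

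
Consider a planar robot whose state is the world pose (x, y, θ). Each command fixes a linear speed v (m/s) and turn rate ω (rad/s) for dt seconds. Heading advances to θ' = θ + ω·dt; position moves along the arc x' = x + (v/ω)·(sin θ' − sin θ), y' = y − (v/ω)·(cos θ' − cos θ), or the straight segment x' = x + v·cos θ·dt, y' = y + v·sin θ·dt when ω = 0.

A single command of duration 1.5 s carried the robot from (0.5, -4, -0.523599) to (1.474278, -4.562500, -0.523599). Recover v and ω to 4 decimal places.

v = 0.7500, ω = 0.0000

Δθ = -0.523599 − -0.523599 = 0.000000
ω = Δθ/dt = 0.000000/1.5 = 0.0000
ω = 0 → v = (Δx·cos θ + Δy·sin θ)/dt = 0.7500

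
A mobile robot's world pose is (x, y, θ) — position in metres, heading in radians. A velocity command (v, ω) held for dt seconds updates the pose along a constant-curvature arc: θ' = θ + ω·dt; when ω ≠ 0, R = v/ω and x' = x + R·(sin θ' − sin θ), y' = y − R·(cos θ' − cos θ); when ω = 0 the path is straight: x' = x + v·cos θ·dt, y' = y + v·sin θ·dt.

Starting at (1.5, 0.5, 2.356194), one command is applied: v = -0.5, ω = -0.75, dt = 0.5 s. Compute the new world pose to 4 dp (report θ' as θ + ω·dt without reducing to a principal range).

θ' = 2.3562 + -0.75·0.5 = 1.9812
R = v/ω = -0.5/-0.75 = 0.6667
x' = 1.5 + 0.6667·(sin 1.9812 − sin 2.3562) = 1.6399
y' = 0.5 − 0.6667·(cos 1.9812 − cos 2.3562) = 0.2946

(1.6399, 0.2946, 1.9812)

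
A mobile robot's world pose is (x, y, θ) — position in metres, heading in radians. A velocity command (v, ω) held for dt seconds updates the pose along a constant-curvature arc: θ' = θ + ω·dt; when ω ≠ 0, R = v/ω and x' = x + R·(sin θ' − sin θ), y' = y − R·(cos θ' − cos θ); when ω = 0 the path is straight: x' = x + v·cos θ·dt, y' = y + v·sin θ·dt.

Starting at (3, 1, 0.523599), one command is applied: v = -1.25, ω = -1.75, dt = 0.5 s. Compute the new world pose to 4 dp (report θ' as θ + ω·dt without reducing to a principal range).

(2.3970, 0.9480, -0.3514)

θ' = 0.5236 + -1.75·0.5 = -0.3514
R = v/ω = -1.25/-1.75 = 0.7143
x' = 3 + 0.7143·(sin -0.3514 − sin 0.5236) = 2.3970
y' = 1 − 0.7143·(cos -0.3514 − cos 0.5236) = 0.9480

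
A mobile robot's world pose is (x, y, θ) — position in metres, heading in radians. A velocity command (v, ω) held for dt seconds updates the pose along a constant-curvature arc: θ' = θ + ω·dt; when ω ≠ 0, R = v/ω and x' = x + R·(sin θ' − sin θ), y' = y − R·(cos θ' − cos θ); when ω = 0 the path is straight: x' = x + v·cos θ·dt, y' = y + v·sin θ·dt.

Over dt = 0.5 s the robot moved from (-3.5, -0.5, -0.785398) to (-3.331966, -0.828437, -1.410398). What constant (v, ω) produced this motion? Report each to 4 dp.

Δθ = -1.410398 − -0.785398 = -0.625000
ω = Δθ/dt = -0.625000/0.5 = -1.2500
R = −Δy/(cos θ' − cos θ) = -0.6000
v = R·ω = -0.6000·-1.2500 = 0.7500

v = 0.7500, ω = -1.2500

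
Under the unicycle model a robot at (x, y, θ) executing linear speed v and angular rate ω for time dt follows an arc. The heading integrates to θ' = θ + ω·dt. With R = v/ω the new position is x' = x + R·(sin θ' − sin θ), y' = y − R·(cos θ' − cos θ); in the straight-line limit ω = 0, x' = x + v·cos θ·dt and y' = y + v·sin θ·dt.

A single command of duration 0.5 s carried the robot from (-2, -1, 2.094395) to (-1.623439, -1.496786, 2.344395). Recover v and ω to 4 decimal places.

v = -1.2500, ω = 0.5000

Δθ = 2.344395 − 2.094395 = 0.250000
ω = Δθ/dt = 0.250000/0.5 = 0.5000
R = −Δy/(cos θ' − cos θ) = -2.5000
v = R·ω = -2.5000·0.5000 = -1.2500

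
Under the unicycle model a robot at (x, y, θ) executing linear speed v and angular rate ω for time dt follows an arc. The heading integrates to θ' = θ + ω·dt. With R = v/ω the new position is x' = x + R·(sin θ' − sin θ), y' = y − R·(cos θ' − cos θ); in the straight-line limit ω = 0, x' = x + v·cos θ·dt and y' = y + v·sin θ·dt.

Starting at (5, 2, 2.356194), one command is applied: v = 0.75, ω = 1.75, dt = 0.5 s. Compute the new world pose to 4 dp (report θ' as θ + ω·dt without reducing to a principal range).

θ' = 2.3562 + 1.75·0.5 = 3.2312
R = v/ω = 0.75/1.75 = 0.4286
x' = 5 + 0.4286·(sin 3.2312 − sin 2.3562) = 4.6586
y' = 2 − 0.4286·(cos 3.2312 − cos 2.3562) = 2.1238

(4.6586, 2.1238, 3.2312)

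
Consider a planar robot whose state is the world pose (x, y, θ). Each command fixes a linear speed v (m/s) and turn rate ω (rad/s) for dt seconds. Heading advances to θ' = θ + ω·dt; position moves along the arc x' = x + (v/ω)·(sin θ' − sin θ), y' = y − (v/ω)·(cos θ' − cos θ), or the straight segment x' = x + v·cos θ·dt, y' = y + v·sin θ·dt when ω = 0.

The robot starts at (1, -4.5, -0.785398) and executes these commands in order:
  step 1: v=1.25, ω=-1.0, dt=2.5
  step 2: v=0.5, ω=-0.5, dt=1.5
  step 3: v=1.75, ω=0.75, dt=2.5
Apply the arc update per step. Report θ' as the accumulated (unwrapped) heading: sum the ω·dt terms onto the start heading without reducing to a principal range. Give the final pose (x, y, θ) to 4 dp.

(-4.4573, -6.4221, -2.1604)

step 1: θ'=-3.2854 (R=-1.2500) → pose (-0.0630, -6.6210, -3.2854)
step 2: θ'=-4.0354 (R=-1.0000) → pose (-0.6992, -6.2578, -4.0354)
step 3: θ'=-2.1604 (R=2.3333) → pose (-4.4573, -6.4221, -2.1604)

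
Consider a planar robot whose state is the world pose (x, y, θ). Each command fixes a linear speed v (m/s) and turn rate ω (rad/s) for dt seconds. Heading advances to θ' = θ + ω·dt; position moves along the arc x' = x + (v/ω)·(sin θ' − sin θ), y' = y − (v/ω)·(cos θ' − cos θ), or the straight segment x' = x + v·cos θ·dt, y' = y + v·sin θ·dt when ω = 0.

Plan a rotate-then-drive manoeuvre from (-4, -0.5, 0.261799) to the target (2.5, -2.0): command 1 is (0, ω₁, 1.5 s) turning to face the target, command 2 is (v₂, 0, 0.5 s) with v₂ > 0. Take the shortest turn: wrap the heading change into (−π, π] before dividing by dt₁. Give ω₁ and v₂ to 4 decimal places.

heading to target = atan2(-2−-0.5, 2.5−-4) = -0.2268
Δθ = wrap(-0.2268 − 0.2618) = -0.4886; ω₁ = Δθ/dt₁ = -0.3257
distance = √((2.5−-4)² + (-2−-0.5)²) = 6.6708; v₂ = distance/dt₂ = 13.3417

ω₁ = -0.3257, v₂ = 13.3417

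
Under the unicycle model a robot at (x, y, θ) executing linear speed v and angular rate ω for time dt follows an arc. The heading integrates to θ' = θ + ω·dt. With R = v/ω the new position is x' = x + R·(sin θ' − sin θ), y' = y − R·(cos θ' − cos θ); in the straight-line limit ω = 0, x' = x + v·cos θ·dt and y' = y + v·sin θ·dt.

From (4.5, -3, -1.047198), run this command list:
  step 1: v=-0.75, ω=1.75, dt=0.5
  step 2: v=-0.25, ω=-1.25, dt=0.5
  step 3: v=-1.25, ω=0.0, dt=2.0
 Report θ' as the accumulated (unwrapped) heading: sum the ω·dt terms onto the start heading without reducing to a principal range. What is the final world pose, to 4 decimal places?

step 1: θ'=-0.1722 (R=-0.4286) → pose (4.2023, -2.7921, -0.1722)
step 2: θ'=-0.7972 (R=0.2000) → pose (4.0935, -2.7348, -0.7972)
step 3: θ'=-0.7972 (straight) → pose (2.3467, -0.9463, -0.7972)

(2.3467, -0.9463, -0.7972)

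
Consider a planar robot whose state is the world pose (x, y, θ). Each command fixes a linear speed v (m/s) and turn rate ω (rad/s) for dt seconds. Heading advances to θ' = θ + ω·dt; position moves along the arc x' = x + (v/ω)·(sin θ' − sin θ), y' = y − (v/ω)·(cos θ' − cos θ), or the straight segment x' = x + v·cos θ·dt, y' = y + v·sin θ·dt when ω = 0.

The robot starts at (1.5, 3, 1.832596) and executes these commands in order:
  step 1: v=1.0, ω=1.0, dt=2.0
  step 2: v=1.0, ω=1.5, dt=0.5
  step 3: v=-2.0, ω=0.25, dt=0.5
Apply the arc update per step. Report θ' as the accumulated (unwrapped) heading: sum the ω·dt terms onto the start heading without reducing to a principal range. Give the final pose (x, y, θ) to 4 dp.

step 1: θ'=3.8326 (R=1.0000) → pose (-0.1032, 3.5118, 3.8326)
step 2: θ'=4.5826 (R=0.6667) → pose (-0.3394, 3.0843, 4.5826)
step 3: θ'=4.7076 (R=-8.0000) → pose (-0.2722, 4.0814, 4.7076)

(-0.2722, 4.0814, 4.7076)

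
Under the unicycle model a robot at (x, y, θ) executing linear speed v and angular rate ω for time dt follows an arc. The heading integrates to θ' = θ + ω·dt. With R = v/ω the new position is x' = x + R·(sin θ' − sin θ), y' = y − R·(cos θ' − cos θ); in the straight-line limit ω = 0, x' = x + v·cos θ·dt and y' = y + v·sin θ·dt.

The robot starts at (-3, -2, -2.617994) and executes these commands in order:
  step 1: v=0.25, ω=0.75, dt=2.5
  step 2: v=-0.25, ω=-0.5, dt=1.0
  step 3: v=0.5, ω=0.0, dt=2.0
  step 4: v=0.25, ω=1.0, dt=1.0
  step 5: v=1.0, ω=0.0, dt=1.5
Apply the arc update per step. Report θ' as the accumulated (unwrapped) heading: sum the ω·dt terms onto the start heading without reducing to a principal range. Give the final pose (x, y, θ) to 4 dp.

step 1: θ'=-0.7430 (R=0.3333) → pose (-3.0588, -2.5342, -0.7430)
step 2: θ'=-1.2430 (R=0.5000) → pose (-3.1940, -2.3269, -1.2430)
step 3: θ'=-1.2430 (straight) → pose (-2.8720, -3.2737, -1.2430)
step 4: θ'=-0.2430 (R=0.2500) → pose (-2.6955, -3.4358, -0.2430)
step 5: θ'=-0.2430 (straight) → pose (-1.2395, -3.7967, -0.2430)

(-1.2395, -3.7967, -0.2430)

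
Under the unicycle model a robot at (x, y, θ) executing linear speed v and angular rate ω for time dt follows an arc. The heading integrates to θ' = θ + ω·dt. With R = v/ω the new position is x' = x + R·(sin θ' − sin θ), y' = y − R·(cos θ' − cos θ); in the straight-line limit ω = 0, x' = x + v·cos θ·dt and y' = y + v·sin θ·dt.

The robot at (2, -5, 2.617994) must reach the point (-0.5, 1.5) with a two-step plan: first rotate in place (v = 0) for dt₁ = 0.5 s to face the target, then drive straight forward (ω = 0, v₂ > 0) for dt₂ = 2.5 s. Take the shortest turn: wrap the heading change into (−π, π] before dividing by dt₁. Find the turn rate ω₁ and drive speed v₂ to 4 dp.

heading to target = atan2(1.5−-5, -0.5−2) = 1.9380
Δθ = wrap(1.9380 − 2.6180) = -0.6800; ω₁ = Δθ/dt₁ = -1.3600
distance = √((-0.5−2)² + (1.5−-5)²) = 6.9642; v₂ = distance/dt₂ = 2.7857

ω₁ = -1.3600, v₂ = 2.7857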